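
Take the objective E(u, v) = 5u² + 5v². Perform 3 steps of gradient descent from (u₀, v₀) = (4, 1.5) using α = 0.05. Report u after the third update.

0.5

∇E = (10u, 10v)
(u₁, v₁) = (4, 1.5) − 0.05·(40, 15) = (2, 0.75)
(u₂, v₂) = (2, 0.75) − 0.05·(20, 7.5) = (1, 0.375)
(u₃, v₃) = (1, 0.375) − 0.05·(10, 3.75) = (0.5, 0.1875)
u = 0.5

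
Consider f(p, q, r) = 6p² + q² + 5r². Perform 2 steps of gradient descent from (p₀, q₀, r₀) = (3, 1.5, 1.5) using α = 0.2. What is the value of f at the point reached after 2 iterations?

∇f = (12p, 2q, 10r)
(p₁, q₁, r₁) = (3, 1.5, 1.5) − 0.2·(36, 3, 15) = (-4.2, 0.9, -1.5)
(p₂, q₂, r₂) = (-4.2, 0.9, -1.5) − 0.2·(-50.4, 1.8, -15) = (5.88, 0.54, 1.5)
f(5.88, 0.54, 1.5) = 218.988

218.988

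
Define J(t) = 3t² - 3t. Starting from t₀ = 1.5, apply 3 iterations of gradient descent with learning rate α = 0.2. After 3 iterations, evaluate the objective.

-0.749808

J′(t) = 6t - 3
Step 1: J′(1.5) = 6; t₁ = 1.5 − 0.2·6 = 0.3
Step 2: J′(0.3) = -1.2; t₂ = 0.3 − 0.2·(-1.2) = 0.54
Step 3: J′(0.54) = 0.24; t₃ = 0.54 − 0.2·0.24 = 0.492
J(0.492) = -0.749808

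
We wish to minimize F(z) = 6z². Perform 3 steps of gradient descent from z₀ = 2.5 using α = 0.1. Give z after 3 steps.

F′(z) = 12z
Step 1: F′(2.5) = 30; z₁ = 2.5 − 0.1·30 = -0.5
Step 2: F′(-0.5) = -6; z₂ = -0.5 − 0.1·(-6) = 0.1
Step 3: F′(0.1) = 1.2; z₃ = 0.1 − 0.1·1.2 = -0.02

-0.02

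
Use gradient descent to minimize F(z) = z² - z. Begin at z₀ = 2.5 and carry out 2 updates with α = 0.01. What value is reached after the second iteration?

2.4208

F′(z) = 2z - 1
z₁ = 2.5 − 0.01·4 = 2.46
z₂ = 2.46 − 0.01·3.92 = 2.4208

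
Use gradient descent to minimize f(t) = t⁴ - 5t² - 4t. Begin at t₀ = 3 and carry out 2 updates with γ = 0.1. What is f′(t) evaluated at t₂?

67428.607636865024

f′(t) = 4t³ - 10t - 4
Step 1: f′(3) = 74; t₁ = 3 − 0.1·74 = -4.4
Step 2: f′(-4.4) = -300.736; t₂ = -4.4 − 0.1·(-300.736) = 25.6736
f′(t) at (25.6736) = 67428.607636865024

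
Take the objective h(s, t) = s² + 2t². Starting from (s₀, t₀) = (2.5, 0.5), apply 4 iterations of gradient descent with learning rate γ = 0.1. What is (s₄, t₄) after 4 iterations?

∇h = (2s, 4t)
(s₁, t₁) = (2.5, 0.5) − 0.1·(5, 2) = (2, 0.3)
(s₂, t₂) = (2, 0.3) − 0.1·(4, 1.2) = (1.6, 0.18)
(s₃, t₃) = (1.6, 0.18) − 0.1·(3.2, 0.72) = (1.28, 0.108)
(s₄, t₄) = (1.28, 0.108) − 0.1·(2.56, 0.432) = (1.024, 0.0648)

(1.024, 0.0648)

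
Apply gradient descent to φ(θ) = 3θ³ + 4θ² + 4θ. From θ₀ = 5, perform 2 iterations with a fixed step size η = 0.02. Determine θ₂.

φ′(θ) = 9θ² + 8θ + 4
θ₁ = 5 − 0.02·269 = -0.38
θ₂ = -0.38 − 0.02·2.2596 = -0.425192

-0.425192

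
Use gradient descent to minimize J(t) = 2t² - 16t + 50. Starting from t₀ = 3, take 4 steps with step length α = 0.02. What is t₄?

3.28360704

J′(t) = 4t - 16
Step 1: J′(3) = -4; t₁ = 3 − 0.02·(-4) = 3.08
Step 2: J′(3.08) = -3.68; t₂ = 3.08 − 0.02·(-3.68) = 3.1536
Step 3: J′(3.1536) = -3.3856; t₃ = 3.1536 − 0.02·(-3.3856) = 3.221312
Step 4: J′(3.221312) = -3.114752; t₄ = 3.221312 − 0.02·(-3.114752) = 3.28360704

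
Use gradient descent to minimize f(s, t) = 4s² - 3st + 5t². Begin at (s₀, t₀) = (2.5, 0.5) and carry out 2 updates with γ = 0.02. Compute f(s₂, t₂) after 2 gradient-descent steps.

∇f = (8s - 3t, -3s + 10t)
Step 1: at (2.5, 0.5), ∇f = (18.5, -2.5) → (2.5, 0.5) − 0.02·(18.5, -2.5) = (2.13, 0.55)
Step 2: at (2.13, 0.55), ∇f = (15.39, -0.89) → (2.13, 0.55) − 0.02·(15.39, -0.89) = (1.8222, 0.5678)
f(1.8222, 0.5678) = 11.78970008

11.78970008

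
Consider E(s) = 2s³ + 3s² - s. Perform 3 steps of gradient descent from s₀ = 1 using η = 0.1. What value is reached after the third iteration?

E′(s) = 6s² + 6s - 1
Step 1: E′(1) = 11; s₁ = 1 − 0.1·11 = -0.1
Step 2: E′(-0.1) = -1.54; s₂ = -0.1 − 0.1·(-1.54) = 0.054
Step 3: E′(0.054) = -0.658504; s₃ = 0.054 − 0.1·(-0.658504) = 0.1198504

0.1198504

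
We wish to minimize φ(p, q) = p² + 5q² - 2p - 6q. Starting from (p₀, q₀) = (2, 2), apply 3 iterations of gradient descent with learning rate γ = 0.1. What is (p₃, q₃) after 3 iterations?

∇φ = (2p - 2, 10q - 6)
Step 1: at (2, 2), ∇φ = (2, 14) → (2, 2) − 0.1·(2, 14) = (1.8, 0.6)
Step 2: at (1.8, 0.6), ∇φ = (1.6, 0) → (1.8, 0.6) − 0.1·(1.6, 0) = (1.64, 0.6)
Step 3: at (1.64, 0.6), ∇φ = (1.28, 0) → (1.64, 0.6) − 0.1·(1.28, 0) = (1.512, 0.6)

(1.512, 0.6)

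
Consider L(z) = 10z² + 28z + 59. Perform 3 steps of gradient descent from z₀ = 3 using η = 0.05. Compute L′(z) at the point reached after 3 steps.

0

L′(z) = 20z + 28
Step 1: L′(3) = 88; z₁ = 3 − 0.05·88 = -1.4
Step 2: L′(-1.4) = 0; z₂ = -1.4 − 0.05·0 = -1.4
Step 3: L′(-1.4) = 0; z₃ = -1.4 − 0.05·0 = -1.4
L′(z) at (-1.4) = 0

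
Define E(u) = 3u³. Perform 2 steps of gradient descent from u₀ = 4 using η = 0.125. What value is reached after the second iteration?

E′(u) = 9u²
u₁ = 4 − 0.125·144 = -14
u₂ = -14 − 0.125·1764 = -234.5

-234.5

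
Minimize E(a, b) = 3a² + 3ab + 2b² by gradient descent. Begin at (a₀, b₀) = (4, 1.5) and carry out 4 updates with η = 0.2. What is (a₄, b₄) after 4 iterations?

(0.64, 0.24)

∇E = (6a + 3b, 3a + 4b)
(a₁, b₁) = (4, 1.5) − 0.2·(28.5, 18) = (-1.7, -2.1)
(a₂, b₂) = (-1.7, -2.1) − 0.2·(-16.5, -13.5) = (1.6, 0.6)
(a₃, b₃) = (1.6, 0.6) − 0.2·(11.4, 7.2) = (-0.68, -0.84)
(a₄, b₄) = (-0.68, -0.84) − 0.2·(-6.6, -5.4) = (0.64, 0.24)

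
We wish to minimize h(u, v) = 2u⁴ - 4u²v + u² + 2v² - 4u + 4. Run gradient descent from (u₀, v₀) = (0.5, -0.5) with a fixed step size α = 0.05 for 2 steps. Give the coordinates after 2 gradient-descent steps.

∇h = (8u³ - 8uv + 2u - 4, -4u² + 4v)
(u₁, v₁) = (0.5, -0.5) − 0.05·(0, -3) = (0.5, -0.35)
(u₂, v₂) = (0.5, -0.35) − 0.05·(-0.6, -2.4) = (0.53, -0.23)

(0.53, -0.23)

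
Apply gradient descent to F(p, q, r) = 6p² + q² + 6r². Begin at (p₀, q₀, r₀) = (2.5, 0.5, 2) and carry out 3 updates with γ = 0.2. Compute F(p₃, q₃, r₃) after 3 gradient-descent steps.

463.078128

∇F = (12p, 2q, 12r)
Step 1: at (2.5, 0.5, 2), ∇F = (30, 1, 24) → (2.5, 0.5, 2) − 0.2·(30, 1, 24) = (-3.5, 0.3, -2.8)
Step 2: at (-3.5, 0.3, -2.8), ∇F = (-42, 0.6, -33.6) → (-3.5, 0.3, -2.8) − 0.2·(-42, 0.6, -33.6) = (4.9, 0.18, 3.92)
Step 3: at (4.9, 0.18, 3.92), ∇F = (58.8, 0.36, 47.04) → (4.9, 0.18, 3.92) − 0.2·(58.8, 0.36, 47.04) = (-6.86, 0.108, -5.488)
F(-6.86, 0.108, -5.488) = 463.078128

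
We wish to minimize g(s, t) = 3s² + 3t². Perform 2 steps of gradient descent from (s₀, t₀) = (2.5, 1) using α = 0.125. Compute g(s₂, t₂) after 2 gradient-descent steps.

0.0849609375

∇g = (6s, 6t)
Step 1: at (2.5, 1), ∇g = (15, 6) → (2.5, 1) − 0.125·(15, 6) = (0.625, 0.25)
Step 2: at (0.625, 0.25), ∇g = (3.75, 1.5) → (0.625, 0.25) − 0.125·(3.75, 1.5) = (0.15625, 0.0625)
g(0.15625, 0.0625) = 0.0849609375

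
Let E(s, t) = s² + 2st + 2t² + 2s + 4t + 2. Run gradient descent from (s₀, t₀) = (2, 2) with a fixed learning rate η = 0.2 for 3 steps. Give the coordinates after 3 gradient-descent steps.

(0.064, -1.04)

∇E = (2s + 2t + 2, 2s + 4t + 4)
Step 1: at (2, 2), ∇E = (10, 16) → (2, 2) − 0.2·(10, 16) = (0, -1.2)
Step 2: at (0, -1.2), ∇E = (-0.4, -0.8) → (0, -1.2) − 0.2·(-0.4, -0.8) = (0.08, -1.04)
Step 3: at (0.08, -1.04), ∇E = (0.08, 0) → (0.08, -1.04) − 0.2·(0.08, 0) = (0.064, -1.04)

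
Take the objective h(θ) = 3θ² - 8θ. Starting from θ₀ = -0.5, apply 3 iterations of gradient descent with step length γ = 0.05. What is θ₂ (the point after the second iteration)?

h′(θ) = 6θ - 8
Step 1: h′(-0.5) = -11; θ₁ = -0.5 − 0.05·(-11) = 0.05
Step 2: h′(0.05) = -7.7; θ₂ = 0.05 − 0.05·(-7.7) = 0.435

0.435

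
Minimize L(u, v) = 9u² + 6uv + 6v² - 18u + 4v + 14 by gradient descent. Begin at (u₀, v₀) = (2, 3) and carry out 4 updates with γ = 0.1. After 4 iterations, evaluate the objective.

273.2416

∇L = (18u + 6v - 18, 6u + 12v + 4)
Step 1: at (2, 3), ∇L = (36, 52) → (2, 3) − 0.1·(36, 52) = (-1.6, -2.2)
Step 2: at (-1.6, -2.2), ∇L = (-60, -32) → (-1.6, -2.2) − 0.1·(-60, -32) = (4.4, 1)
Step 3: at (4.4, 1), ∇L = (67.2, 42.4) → (4.4, 1) − 0.1·(67.2, 42.4) = (-2.32, -3.24)
Step 4: at (-2.32, -3.24), ∇L = (-79.2, -48.8) → (-2.32, -3.24) − 0.1·(-79.2, -48.8) = (5.6, 1.64)
L(5.6, 1.64) = 273.2416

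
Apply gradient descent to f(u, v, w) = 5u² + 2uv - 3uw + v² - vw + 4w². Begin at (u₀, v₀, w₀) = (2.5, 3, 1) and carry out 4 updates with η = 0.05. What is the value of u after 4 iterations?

∇f = (10u + 2v - 3w, 2u + 2v - w, -3u - v + 8w)
(u₁, v₁, w₁) = (2.5, 3, 1) − 0.05·(28, 10, -2.5) = (1.1, 2.5, 1.125)
(u₂, v₂, w₂) = (1.1, 2.5, 1.125) − 0.05·(12.625, 6.075, 3.2) = (0.46875, 2.19625, 0.965)
(u₃, v₃, w₃) = (0.46875, 2.19625, 0.965) − 0.05·(6.185, 4.365, 4.1175) = (0.1595, 1.978, 0.759125)
(u₄, v₄, w₄) = (0.1595, 1.978, 0.759125) − 0.05·(3.273625, 3.515875, 3.6165) = (-0.00418125, 1.80220625, 0.5783)
u = -0.00418125

-0.00418125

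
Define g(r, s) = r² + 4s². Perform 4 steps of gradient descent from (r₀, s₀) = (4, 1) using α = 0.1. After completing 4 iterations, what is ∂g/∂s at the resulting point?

∇g = (2r, 8s)
Step 1: at (4, 1), ∇g = (8, 8) → (4, 1) − 0.1·(8, 8) = (3.2, 0.2)
Step 2: at (3.2, 0.2), ∇g = (6.4, 1.6) → (3.2, 0.2) − 0.1·(6.4, 1.6) = (2.56, 0.04)
Step 3: at (2.56, 0.04), ∇g = (5.12, 0.32) → (2.56, 0.04) − 0.1·(5.12, 0.32) = (2.048, 0.008)
Step 4: at (2.048, 0.008), ∇g = (4.096, 0.064) → (2.048, 0.008) − 0.1·(4.096, 0.064) = (1.6384, 0.0016)
∂g/∂s at (1.6384, 0.0016) = 0.0128

0.0128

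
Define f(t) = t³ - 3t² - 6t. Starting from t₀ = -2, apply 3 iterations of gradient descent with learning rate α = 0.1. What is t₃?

-43.9818032

f′(t) = 3t² - 6t - 6
Step 1: f′(-2) = 18; t₁ = -2 − 0.1·18 = -3.8
Step 2: f′(-3.8) = 60.12; t₂ = -3.8 − 0.1·60.12 = -9.812
Step 3: f′(-9.812) = 341.698032; t₃ = -9.812 − 0.1·341.698032 = -43.9818032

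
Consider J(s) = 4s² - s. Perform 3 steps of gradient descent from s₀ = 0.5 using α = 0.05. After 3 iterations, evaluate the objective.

J′(s) = 8s - 1
Step 1: J′(0.5) = 3; s₁ = 0.5 − 0.05·3 = 0.35
Step 2: J′(0.35) = 1.8; s₂ = 0.35 − 0.05·1.8 = 0.26
Step 3: J′(0.26) = 1.08; s₃ = 0.26 − 0.05·1.08 = 0.206
J(0.206) = -0.036256

-0.036256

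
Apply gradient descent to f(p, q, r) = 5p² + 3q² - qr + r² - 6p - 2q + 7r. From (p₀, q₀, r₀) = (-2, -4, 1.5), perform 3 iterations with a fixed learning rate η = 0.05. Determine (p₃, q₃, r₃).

∇f = (10p - 6, 6q - r - 2, -q + 2r + 7)
Step 1: at (-2, -4, 1.5), ∇f = (-26, -27.5, 14) → (-2, -4, 1.5) − 0.05·(-26, -27.5, 14) = (-0.7, -2.625, 0.8)
Step 2: at (-0.7, -2.625, 0.8), ∇f = (-13, -18.55, 11.225) → (-0.7, -2.625, 0.8) − 0.05·(-13, -18.55, 11.225) = (-0.05, -1.6975, 0.23875)
Step 3: at (-0.05, -1.6975, 0.23875), ∇f = (-6.5, -12.42375, 9.175) → (-0.05, -1.6975, 0.23875) − 0.05·(-6.5, -12.42375, 9.175) = (0.275, -1.0763125, -0.22)

(0.275, -1.0763125, -0.22)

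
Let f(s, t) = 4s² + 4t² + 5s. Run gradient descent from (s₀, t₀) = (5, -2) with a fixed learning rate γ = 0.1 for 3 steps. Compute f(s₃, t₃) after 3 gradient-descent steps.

∇f = (8s + 5, 8t)
Step 1: at (5, -2), ∇f = (45, -16) → (5, -2) − 0.1·(45, -16) = (0.5, -0.4)
Step 2: at (0.5, -0.4), ∇f = (9, -3.2) → (0.5, -0.4) − 0.1·(9, -3.2) = (-0.4, -0.08)
Step 3: at (-0.4, -0.08), ∇f = (1.8, -0.64) → (-0.4, -0.08) − 0.1·(1.8, -0.64) = (-0.58, -0.016)
f(-0.58, -0.016) = -1.553376

-1.553376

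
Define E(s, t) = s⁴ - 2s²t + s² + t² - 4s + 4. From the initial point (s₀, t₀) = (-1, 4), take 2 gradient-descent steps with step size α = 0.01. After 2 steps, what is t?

3.883672

∇E = (4s³ - 4st + 2s - 4, -2s² + 2t)
(s₁, t₁) = (-1, 4) − 0.01·(6, 6) = (-1.06, 3.94)
(s₂, t₂) = (-1.06, 3.94) − 0.01·(5.821536, 5.6328) = (-1.11821536, 3.883672)
t = 3.883672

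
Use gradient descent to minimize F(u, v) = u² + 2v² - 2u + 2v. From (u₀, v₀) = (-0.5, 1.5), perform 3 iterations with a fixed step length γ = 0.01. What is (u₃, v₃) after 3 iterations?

∇F = (2u - 2, 4v + 2)
(u₁, v₁) = (-0.5, 1.5) − 0.01·(-3, 8) = (-0.47, 1.42)
(u₂, v₂) = (-0.47, 1.42) − 0.01·(-2.94, 7.68) = (-0.4406, 1.3432)
(u₃, v₃) = (-0.4406, 1.3432) − 0.01·(-2.8812, 7.3728) = (-0.411788, 1.269472)

(-0.411788, 1.269472)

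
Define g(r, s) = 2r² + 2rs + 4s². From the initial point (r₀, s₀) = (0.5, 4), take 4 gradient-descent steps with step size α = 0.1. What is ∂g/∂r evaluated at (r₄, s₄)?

∇g = (4r + 2s, 2r + 8s)
(r₁, s₁) = (0.5, 4) − 0.1·(10, 33) = (-0.5, 0.7)
(r₂, s₂) = (-0.5, 0.7) − 0.1·(-0.6, 4.6) = (-0.44, 0.24)
(r₃, s₃) = (-0.44, 0.24) − 0.1·(-1.28, 1.04) = (-0.312, 0.136)
(r₄, s₄) = (-0.312, 0.136) − 0.1·(-0.976, 0.464) = (-0.2144, 0.0896)
∂g/∂r at (-0.2144, 0.0896) = -0.6784

-0.6784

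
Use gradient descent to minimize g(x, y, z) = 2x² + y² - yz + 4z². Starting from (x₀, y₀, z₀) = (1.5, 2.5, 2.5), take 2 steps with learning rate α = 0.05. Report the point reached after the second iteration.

∇g = (4x, 2y - z, -y + 8z)
(x₁, y₁, z₁) = (1.5, 2.5, 2.5) − 0.05·(6, 2.5, 17.5) = (1.2, 2.375, 1.625)
(x₂, y₂, z₂) = (1.2, 2.375, 1.625) − 0.05·(4.8, 3.125, 10.625) = (0.96, 2.21875, 1.09375)

(0.96, 2.21875, 1.09375)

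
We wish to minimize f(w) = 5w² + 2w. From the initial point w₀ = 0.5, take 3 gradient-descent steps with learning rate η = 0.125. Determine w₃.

-0.2109375

f′(w) = 10w + 2
w₁ = 0.5 − 0.125·7 = -0.375
w₂ = -0.375 − 0.125·(-1.75) = -0.15625
w₃ = -0.15625 − 0.125·0.4375 = -0.2109375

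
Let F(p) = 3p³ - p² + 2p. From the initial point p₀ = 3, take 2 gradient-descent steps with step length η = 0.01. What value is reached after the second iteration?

F′(p) = 9p² - 2p + 2
Step 1: F′(3) = 77; p₁ = 3 − 0.01·77 = 2.23
Step 2: F′(2.23) = 42.2961; p₂ = 2.23 − 0.01·42.2961 = 1.807039

1.807039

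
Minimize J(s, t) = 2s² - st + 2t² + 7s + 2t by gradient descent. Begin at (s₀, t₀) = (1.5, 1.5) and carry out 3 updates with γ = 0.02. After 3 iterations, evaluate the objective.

11.290785338512

∇J = (4s - t + 7, -s + 4t + 2)
Step 1: at (1.5, 1.5), ∇J = (11.5, 6.5) → (1.5, 1.5) − 0.02·(11.5, 6.5) = (1.27, 1.37)
Step 2: at (1.27, 1.37), ∇J = (10.71, 6.21) → (1.27, 1.37) − 0.02·(10.71, 6.21) = (1.0558, 1.2458)
Step 3: at (1.0558, 1.2458), ∇J = (9.9774, 5.9274) → (1.0558, 1.2458) − 0.02·(9.9774, 5.9274) = (0.856252, 1.127252)
J(0.856252, 1.127252) = 11.290785338512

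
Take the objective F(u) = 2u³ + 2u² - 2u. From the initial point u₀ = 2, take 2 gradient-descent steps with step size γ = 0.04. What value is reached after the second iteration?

F′(u) = 6u² + 4u - 2
u₁ = 2 − 0.04·30 = 0.8
u₂ = 0.8 − 0.04·5.04 = 0.5984

0.5984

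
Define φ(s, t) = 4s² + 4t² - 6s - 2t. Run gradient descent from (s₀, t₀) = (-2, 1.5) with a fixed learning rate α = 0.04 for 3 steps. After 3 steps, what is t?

0.64304

∇φ = (8s - 6, 8t - 2)
Step 1: at (-2, 1.5), ∇φ = (-22, 10) → (-2, 1.5) − 0.04·(-22, 10) = (-1.12, 1.1)
Step 2: at (-1.12, 1.1), ∇φ = (-14.96, 6.8) → (-1.12, 1.1) − 0.04·(-14.96, 6.8) = (-0.5216, 0.828)
Step 3: at (-0.5216, 0.828), ∇φ = (-10.1728, 4.624) → (-0.5216, 0.828) − 0.04·(-10.1728, 4.624) = (-0.114688, 0.64304)
t = 0.64304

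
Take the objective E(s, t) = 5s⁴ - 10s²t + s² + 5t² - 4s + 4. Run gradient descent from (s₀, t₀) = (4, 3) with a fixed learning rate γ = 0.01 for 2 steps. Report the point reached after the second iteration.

(41.6083968, 8.01736)

∇E = (20s³ - 20st + 2s - 4, -10s² + 10t)
(s₁, t₁) = (4, 3) − 0.01·(1044, -130) = (-6.44, 4.3)
(s₂, t₂) = (-6.44, 4.3) − 0.01·(-4804.83968, -371.736) = (41.6083968, 8.01736)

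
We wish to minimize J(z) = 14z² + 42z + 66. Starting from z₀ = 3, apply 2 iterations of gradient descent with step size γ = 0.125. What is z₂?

26.625

J′(z) = 28z + 42
z₁ = 3 − 0.125·126 = -12.75
z₂ = -12.75 − 0.125·(-315) = 26.625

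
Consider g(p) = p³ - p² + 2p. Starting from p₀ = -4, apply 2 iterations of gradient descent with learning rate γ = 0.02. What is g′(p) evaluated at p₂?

g′(p) = 3p² - 2p + 2
p₁ = -4 − 0.02·58 = -5.16
p₂ = -5.16 − 0.02·92.1968 = -7.003936
g′(p) at (-7.003936) = 163.173230476288

163.173230476288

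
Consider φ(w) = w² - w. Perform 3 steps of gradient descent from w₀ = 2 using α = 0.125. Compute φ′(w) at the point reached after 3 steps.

1.265625

φ′(w) = 2w - 1
Step 1: φ′(2) = 3; w₁ = 2 − 0.125·3 = 1.625
Step 2: φ′(1.625) = 2.25; w₂ = 1.625 − 0.125·2.25 = 1.34375
Step 3: φ′(1.34375) = 1.6875; w₃ = 1.34375 − 0.125·1.6875 = 1.1328125
φ′(w) at (1.1328125) = 1.265625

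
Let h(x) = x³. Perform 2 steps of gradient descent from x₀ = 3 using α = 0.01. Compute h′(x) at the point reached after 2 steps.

h′(x) = 3x²
Step 1: h′(3) = 27; x₁ = 3 − 0.01·27 = 2.73
Step 2: h′(2.73) = 22.3587; x₂ = 2.73 − 0.01·22.3587 = 2.506413
h′(x) at (2.506413) = 18.846318379707

18.846318379707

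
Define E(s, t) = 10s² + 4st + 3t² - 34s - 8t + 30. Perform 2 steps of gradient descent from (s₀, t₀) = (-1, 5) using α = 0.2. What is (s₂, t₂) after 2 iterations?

∇E = (20s + 4t - 34, 4s + 6t - 8)
Step 1: at (-1, 5), ∇E = (-34, 18) → (-1, 5) − 0.2·(-34, 18) = (5.8, 1.4)
Step 2: at (5.8, 1.4), ∇E = (87.6, 23.6) → (5.8, 1.4) − 0.2·(87.6, 23.6) = (-11.72, -3.32)

(-11.72, -3.32)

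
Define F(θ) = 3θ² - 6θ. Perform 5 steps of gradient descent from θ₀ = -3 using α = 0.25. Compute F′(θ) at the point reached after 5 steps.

0.75

F′(θ) = 6θ - 6
Step 1: F′(-3) = -24; θ₁ = -3 − 0.25·(-24) = 3
Step 2: F′(3) = 12; θ₂ = 3 − 0.25·12 = 0
Step 3: F′(0) = -6; θ₃ = 0 − 0.25·(-6) = 1.5
Step 4: F′(1.5) = 3; θ₄ = 1.5 − 0.25·3 = 0.75
Step 5: F′(0.75) = -1.5; θ₅ = 0.75 − 0.25·(-1.5) = 1.125
F′(θ) at (1.125) = 0.75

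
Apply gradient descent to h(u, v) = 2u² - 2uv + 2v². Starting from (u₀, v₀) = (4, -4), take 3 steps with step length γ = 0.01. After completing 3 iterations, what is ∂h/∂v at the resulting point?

-19.934016

∇h = (4u - 2v, -2u + 4v)
Step 1: at (4, -4), ∇h = (24, -24) → (4, -4) − 0.01·(24, -24) = (3.76, -3.76)
Step 2: at (3.76, -3.76), ∇h = (22.56, -22.56) → (3.76, -3.76) − 0.01·(22.56, -22.56) = (3.5344, -3.5344)
Step 3: at (3.5344, -3.5344), ∇h = (21.2064, -21.2064) → (3.5344, -3.5344) − 0.01·(21.2064, -21.2064) = (3.322336, -3.322336)
∂h/∂v at (3.322336, -3.322336) = -19.934016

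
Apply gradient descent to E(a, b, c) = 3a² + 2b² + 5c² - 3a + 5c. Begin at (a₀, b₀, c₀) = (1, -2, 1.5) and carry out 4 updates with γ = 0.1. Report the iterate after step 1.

∇E = (6a - 3, 4b, 10c + 5)
(a₁, b₁, c₁) = (1, -2, 1.5) − 0.1·(3, -8, 20) = (0.7, -1.2, -0.5)

(0.7, -1.2, -0.5)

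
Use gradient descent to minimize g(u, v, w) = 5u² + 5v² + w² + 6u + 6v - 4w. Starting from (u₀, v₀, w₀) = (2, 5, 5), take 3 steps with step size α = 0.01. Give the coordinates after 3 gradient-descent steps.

∇g = (10u + 6, 10v + 6, 2w - 4)
(u₁, v₁, w₁) = (2, 5, 5) − 0.01·(26, 56, 6) = (1.74, 4.44, 4.94)
(u₂, v₂, w₂) = (1.74, 4.44, 4.94) − 0.01·(23.4, 50.4, 5.88) = (1.506, 3.936, 4.8812)
(u₃, v₃, w₃) = (1.506, 3.936, 4.8812) − 0.01·(21.06, 45.36, 5.7624) = (1.2954, 3.4824, 4.823576)

(1.2954, 3.4824, 4.823576)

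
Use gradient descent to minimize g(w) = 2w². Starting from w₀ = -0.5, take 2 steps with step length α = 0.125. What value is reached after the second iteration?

g′(w) = 4w
w₁ = -0.5 − 0.125·(-2) = -0.25
w₂ = -0.25 − 0.125·(-1) = -0.125

-0.125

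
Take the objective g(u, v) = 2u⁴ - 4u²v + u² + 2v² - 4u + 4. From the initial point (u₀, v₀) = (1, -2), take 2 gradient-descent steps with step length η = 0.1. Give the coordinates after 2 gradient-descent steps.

(1.5904, 0.096)

∇g = (8u³ - 8uv + 2u - 4, -4u² + 4v)
Step 1: at (1, -2), ∇g = (22, -12) → (1, -2) − 0.1·(22, -12) = (-1.2, -0.8)
Step 2: at (-1.2, -0.8), ∇g = (-27.904, -8.96) → (-1.2, -0.8) − 0.1·(-27.904, -8.96) = (1.5904, 0.096)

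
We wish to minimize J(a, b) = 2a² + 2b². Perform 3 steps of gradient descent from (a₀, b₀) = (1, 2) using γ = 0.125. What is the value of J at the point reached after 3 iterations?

0.15625

∇J = (4a, 4b)
(a₁, b₁) = (1, 2) − 0.125·(4, 8) = (0.5, 1)
(a₂, b₂) = (0.5, 1) − 0.125·(2, 4) = (0.25, 0.5)
(a₃, b₃) = (0.25, 0.5) − 0.125·(1, 2) = (0.125, 0.25)
J(0.125, 0.25) = 0.15625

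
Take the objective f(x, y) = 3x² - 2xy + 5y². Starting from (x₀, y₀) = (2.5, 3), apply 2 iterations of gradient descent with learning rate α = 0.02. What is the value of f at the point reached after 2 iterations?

26.69452992

∇f = (6x - 2y, -2x + 10y)
Step 1: at (2.5, 3), ∇f = (9, 25) → (2.5, 3) − 0.02·(9, 25) = (2.32, 2.5)
Step 2: at (2.32, 2.5), ∇f = (8.92, 20.36) → (2.32, 2.5) − 0.02·(8.92, 20.36) = (2.1416, 2.0928)
f(2.1416, 2.0928) = 26.69452992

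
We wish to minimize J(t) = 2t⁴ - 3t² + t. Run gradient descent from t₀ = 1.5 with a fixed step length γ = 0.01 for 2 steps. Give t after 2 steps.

J′(t) = 8t³ - 6t + 1
Step 1: J′(1.5) = 19; t₁ = 1.5 − 0.01·19 = 1.31
Step 2: J′(1.31) = 11.124728; t₂ = 1.31 − 0.01·11.124728 = 1.19875272

1.19875272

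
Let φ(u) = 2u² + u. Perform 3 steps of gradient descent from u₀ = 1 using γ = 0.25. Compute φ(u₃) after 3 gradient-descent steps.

-0.125

φ′(u) = 4u + 1
Step 1: φ′(1) = 5; u₁ = 1 − 0.25·5 = -0.25
Step 2: φ′(-0.25) = 0; u₂ = -0.25 − 0.25·0 = -0.25
Step 3: φ′(-0.25) = 0; u₃ = -0.25 − 0.25·0 = -0.25
φ(-0.25) = -0.125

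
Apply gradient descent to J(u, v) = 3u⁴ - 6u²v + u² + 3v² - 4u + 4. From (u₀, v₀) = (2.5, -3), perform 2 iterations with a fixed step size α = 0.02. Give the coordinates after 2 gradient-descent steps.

(5.46961832, -0.532212)

∇J = (12u³ - 12uv + 2u - 4, -6u² + 6v)
(u₁, v₁) = (2.5, -3) − 0.02·(278.5, -55.5) = (-3.07, -1.89)
(u₂, v₂) = (-3.07, -1.89) − 0.02·(-426.980916, -67.8894) = (5.46961832, -0.532212)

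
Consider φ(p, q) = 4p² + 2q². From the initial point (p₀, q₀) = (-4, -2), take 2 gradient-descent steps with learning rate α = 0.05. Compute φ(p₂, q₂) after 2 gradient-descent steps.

11.5712

∇φ = (8p, 4q)
Step 1: at (-4, -2), ∇φ = (-32, -8) → (-4, -2) − 0.05·(-32, -8) = (-2.4, -1.6)
Step 2: at (-2.4, -1.6), ∇φ = (-19.2, -6.4) → (-2.4, -1.6) − 0.05·(-19.2, -6.4) = (-1.44, -1.28)
φ(-1.44, -1.28) = 11.5712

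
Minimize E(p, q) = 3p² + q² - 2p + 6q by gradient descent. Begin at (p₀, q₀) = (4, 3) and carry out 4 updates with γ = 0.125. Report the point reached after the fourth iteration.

∇E = (6p - 2, 2q + 6)
(p₁, q₁) = (4, 3) − 0.125·(22, 12) = (1.25, 1.5)
(p₂, q₂) = (1.25, 1.5) − 0.125·(5.5, 9) = (0.5625, 0.375)
(p₃, q₃) = (0.5625, 0.375) − 0.125·(1.375, 6.75) = (0.390625, -0.46875)
(p₄, q₄) = (0.390625, -0.46875) − 0.125·(0.34375, 5.0625) = (0.34765625, -1.1015625)

(0.34765625, -1.1015625)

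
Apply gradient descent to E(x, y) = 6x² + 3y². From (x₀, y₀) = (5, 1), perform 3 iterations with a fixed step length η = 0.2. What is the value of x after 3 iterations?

-13.72

∇E = (12x, 6y)
(x₁, y₁) = (5, 1) − 0.2·(60, 6) = (-7, -0.2)
(x₂, y₂) = (-7, -0.2) − 0.2·(-84, -1.2) = (9.8, 0.04)
(x₃, y₃) = (9.8, 0.04) − 0.2·(117.6, 0.24) = (-13.72, -0.008)
x = -13.72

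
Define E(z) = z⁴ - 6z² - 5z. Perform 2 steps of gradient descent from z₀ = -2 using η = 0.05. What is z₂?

E′(z) = 4z³ - 12z - 5
z₁ = -2 − 0.05·(-13) = -1.35
z₂ = -1.35 − 0.05·1.3585 = -1.417925

-1.417925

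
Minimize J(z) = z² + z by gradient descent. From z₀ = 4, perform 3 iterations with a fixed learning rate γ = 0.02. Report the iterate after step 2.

J′(z) = 2z + 1
Step 1: J′(4) = 9; z₁ = 4 − 0.02·9 = 3.82
Step 2: J′(3.82) = 8.64; z₂ = 3.82 − 0.02·8.64 = 3.6472

3.6472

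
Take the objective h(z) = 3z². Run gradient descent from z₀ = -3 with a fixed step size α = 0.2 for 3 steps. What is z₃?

0.024

h′(z) = 6z
Step 1: h′(-3) = -18; z₁ = -3 − 0.2·(-18) = 0.6
Step 2: h′(0.6) = 3.6; z₂ = 0.6 − 0.2·3.6 = -0.12
Step 3: h′(-0.12) = -0.72; z₃ = -0.12 − 0.2·(-0.72) = 0.024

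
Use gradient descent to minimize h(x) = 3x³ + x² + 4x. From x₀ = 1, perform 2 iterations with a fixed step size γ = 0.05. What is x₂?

-0.003125

h′(x) = 9x² + 2x + 4
Step 1: h′(1) = 15; x₁ = 1 − 0.05·15 = 0.25
Step 2: h′(0.25) = 5.0625; x₂ = 0.25 − 0.05·5.0625 = -0.003125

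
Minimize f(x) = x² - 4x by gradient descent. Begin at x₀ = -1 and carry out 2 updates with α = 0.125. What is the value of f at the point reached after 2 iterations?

-1.15234375

f′(x) = 2x - 4
Step 1: f′(-1) = -6; x₁ = -1 − 0.125·(-6) = -0.25
Step 2: f′(-0.25) = -4.5; x₂ = -0.25 − 0.125·(-4.5) = 0.3125
f(0.3125) = -1.15234375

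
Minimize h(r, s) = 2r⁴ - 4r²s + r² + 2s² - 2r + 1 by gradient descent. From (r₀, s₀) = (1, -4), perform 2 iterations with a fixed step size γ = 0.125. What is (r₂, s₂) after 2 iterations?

∇h = (8r³ - 8rs + 2r - 2, -4r² + 4s)
Step 1: at (1, -4), ∇h = (40, -20) → (1, -4) − 0.125·(40, -20) = (-4, -1.5)
Step 2: at (-4, -1.5), ∇h = (-570, -70) → (-4, -1.5) − 0.125·(-570, -70) = (67.25, 7.25)

(67.25, 7.25)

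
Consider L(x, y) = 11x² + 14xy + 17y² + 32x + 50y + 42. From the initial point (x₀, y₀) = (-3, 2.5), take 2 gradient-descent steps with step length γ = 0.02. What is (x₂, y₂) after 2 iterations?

(-2.5104, 0.0504)

∇L = (22x + 14y + 32, 14x + 34y + 50)
(x₁, y₁) = (-3, 2.5) − 0.02·(1, 93) = (-3.02, 0.64)
(x₂, y₂) = (-3.02, 0.64) − 0.02·(-25.48, 29.48) = (-2.5104, 0.0504)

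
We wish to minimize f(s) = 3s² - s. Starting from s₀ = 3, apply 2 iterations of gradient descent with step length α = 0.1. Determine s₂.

0.62

f′(s) = 6s - 1
Step 1: f′(3) = 17; s₁ = 3 − 0.1·17 = 1.3
Step 2: f′(1.3) = 6.8; s₂ = 1.3 − 0.1·6.8 = 0.62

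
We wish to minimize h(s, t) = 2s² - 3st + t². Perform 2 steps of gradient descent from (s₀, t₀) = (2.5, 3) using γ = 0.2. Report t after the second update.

3.36

∇h = (4s - 3t, -3s + 2t)
(s₁, t₁) = (2.5, 3) − 0.2·(1, -1.5) = (2.3, 3.3)
(s₂, t₂) = (2.3, 3.3) − 0.2·(-0.7, -0.3) = (2.44, 3.36)
t = 3.36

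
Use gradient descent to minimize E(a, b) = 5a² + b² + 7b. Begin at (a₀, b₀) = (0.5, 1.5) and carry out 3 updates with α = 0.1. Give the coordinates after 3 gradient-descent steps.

∇E = (10a, 2b + 7)
Step 1: at (0.5, 1.5), ∇E = (5, 10) → (0.5, 1.5) − 0.1·(5, 10) = (0, 0.5)
Step 2: at (0, 0.5), ∇E = (0, 8) → (0, 0.5) − 0.1·(0, 8) = (0, -0.3)
Step 3: at (0, -0.3), ∇E = (0, 6.4) → (0, -0.3) − 0.1·(0, 6.4) = (0, -0.94)

(0, -0.94)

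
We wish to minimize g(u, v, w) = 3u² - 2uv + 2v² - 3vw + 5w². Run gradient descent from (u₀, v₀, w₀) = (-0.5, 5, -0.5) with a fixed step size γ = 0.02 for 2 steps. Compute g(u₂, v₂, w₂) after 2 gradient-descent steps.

∇g = (6u - 2v, -2u + 4v - 3w, -3v + 10w)
(u₁, v₁, w₁) = (-0.5, 5, -0.5) − 0.02·(-13, 22.5, -20) = (-0.24, 4.55, -0.1)
(u₂, v₂, w₂) = (-0.24, 4.55, -0.1) − 0.02·(-10.54, 18.98, -14.65) = (-0.0292, 4.1704, 0.193)
g(-0.0292, 4.1704, 0.193) = 32.802165

32.802165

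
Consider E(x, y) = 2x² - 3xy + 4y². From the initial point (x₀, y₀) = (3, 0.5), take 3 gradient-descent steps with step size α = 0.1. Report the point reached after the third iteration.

(1.1175, 0.598)

∇E = (4x - 3y, -3x + 8y)
Step 1: at (3, 0.5), ∇E = (10.5, -5) → (3, 0.5) − 0.1·(10.5, -5) = (1.95, 1)
Step 2: at (1.95, 1), ∇E = (4.8, 2.15) → (1.95, 1) − 0.1·(4.8, 2.15) = (1.47, 0.785)
Step 3: at (1.47, 0.785), ∇E = (3.525, 1.87) → (1.47, 0.785) − 0.1·(3.525, 1.87) = (1.1175, 0.598)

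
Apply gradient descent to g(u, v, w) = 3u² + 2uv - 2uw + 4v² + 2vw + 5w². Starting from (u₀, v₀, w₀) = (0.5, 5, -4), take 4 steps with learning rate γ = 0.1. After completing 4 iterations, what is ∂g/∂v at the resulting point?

∇g = (6u + 2v - 2w, 2u + 8v + 2w, -2u + 2v + 10w)
(u₁, v₁, w₁) = (0.5, 5, -4) − 0.1·(21, 33, -31) = (-1.6, 1.7, -0.9)
(u₂, v₂, w₂) = (-1.6, 1.7, -0.9) − 0.1·(-4.4, 8.6, -2.4) = (-1.16, 0.84, -0.66)
(u₃, v₃, w₃) = (-1.16, 0.84, -0.66) − 0.1·(-3.96, 3.08, -2.6) = (-0.764, 0.532, -0.4)
(u₄, v₄, w₄) = (-0.764, 0.532, -0.4) − 0.1·(-2.72, 1.928, -1.408) = (-0.492, 0.3392, -0.2592)
∂g/∂v at (-0.492, 0.3392, -0.2592) = 1.2112

1.2112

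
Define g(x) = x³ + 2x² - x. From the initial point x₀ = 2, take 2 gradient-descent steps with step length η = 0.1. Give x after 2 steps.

0.157

g′(x) = 3x² + 4x - 1
Step 1: g′(2) = 19; x₁ = 2 − 0.1·19 = 0.1
Step 2: g′(0.1) = -0.57; x₂ = 0.1 − 0.1·(-0.57) = 0.157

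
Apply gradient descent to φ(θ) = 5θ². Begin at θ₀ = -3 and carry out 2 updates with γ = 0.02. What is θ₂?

-1.92

φ′(θ) = 10θ
θ₁ = -3 − 0.02·(-30) = -2.4
θ₂ = -2.4 − 0.02·(-24) = -1.92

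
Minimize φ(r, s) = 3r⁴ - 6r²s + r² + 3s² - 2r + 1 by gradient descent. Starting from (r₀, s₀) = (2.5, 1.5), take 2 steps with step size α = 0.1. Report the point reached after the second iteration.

∇φ = (12r³ - 12rs + 2r - 2, -6r² + 6s)
(r₁, s₁) = (2.5, 1.5) − 0.1·(145.5, -28.5) = (-12.05, 4.35)
(r₂, s₂) = (-12.05, 4.35) − 0.1·(-20393.3715, -845.115) = (2027.28715, 88.8615)

(2027.28715, 88.8615)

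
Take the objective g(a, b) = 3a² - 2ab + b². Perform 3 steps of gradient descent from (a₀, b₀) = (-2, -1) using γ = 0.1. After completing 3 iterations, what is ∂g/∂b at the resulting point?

∇g = (6a - 2b, -2a + 2b)
Step 1: at (-2, -1), ∇g = (-10, 2) → (-2, -1) − 0.1·(-10, 2) = (-1, -1.2)
Step 2: at (-1, -1.2), ∇g = (-3.6, -0.4) → (-1, -1.2) − 0.1·(-3.6, -0.4) = (-0.64, -1.16)
Step 3: at (-0.64, -1.16), ∇g = (-1.52, -1.04) → (-0.64, -1.16) − 0.1·(-1.52, -1.04) = (-0.488, -1.056)
∂g/∂b at (-0.488, -1.056) = -1.136

-1.136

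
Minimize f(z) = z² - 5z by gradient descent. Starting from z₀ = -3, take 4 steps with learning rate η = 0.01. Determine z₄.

f′(z) = 2z - 5
z₁ = -3 − 0.01·(-11) = -2.89
z₂ = -2.89 − 0.01·(-10.78) = -2.7822
z₃ = -2.7822 − 0.01·(-10.5644) = -2.676556
z₄ = -2.676556 − 0.01·(-10.353112) = -2.57302488

-2.57302488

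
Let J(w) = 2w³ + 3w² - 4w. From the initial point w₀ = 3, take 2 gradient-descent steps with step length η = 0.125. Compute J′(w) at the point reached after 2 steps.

J′(w) = 6w² + 6w - 4
w₁ = 3 − 0.125·68 = -5.5
w₂ = -5.5 − 0.125·144.5 = -23.5625
J′(w) at (-23.5625) = 3185.7734375

3185.7734375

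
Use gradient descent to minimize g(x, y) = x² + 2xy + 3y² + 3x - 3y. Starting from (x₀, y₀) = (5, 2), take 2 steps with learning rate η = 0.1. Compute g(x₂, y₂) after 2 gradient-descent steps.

12.1248

∇g = (2x + 2y + 3, 2x + 6y - 3)
Step 1: at (5, 2), ∇g = (17, 19) → (5, 2) − 0.1·(17, 19) = (3.3, 0.1)
Step 2: at (3.3, 0.1), ∇g = (9.8, 4.2) → (3.3, 0.1) − 0.1·(9.8, 4.2) = (2.32, -0.32)
g(2.32, -0.32) = 12.1248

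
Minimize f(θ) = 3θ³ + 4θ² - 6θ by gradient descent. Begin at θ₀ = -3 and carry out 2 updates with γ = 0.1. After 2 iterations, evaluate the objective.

f′(θ) = 9θ² + 8θ - 6
θ₁ = -3 − 0.1·51 = -8.1
θ₂ = -8.1 − 0.1·519.69 = -60.069
f(-60.069) = -635444.618881527

-635444.618881527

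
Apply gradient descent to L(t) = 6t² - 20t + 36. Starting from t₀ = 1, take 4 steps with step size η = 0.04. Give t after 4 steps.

1.61792256

L′(t) = 12t - 20
Step 1: L′(1) = -8; t₁ = 1 − 0.04·(-8) = 1.32
Step 2: L′(1.32) = -4.16; t₂ = 1.32 − 0.04·(-4.16) = 1.4864
Step 3: L′(1.4864) = -2.1632; t₃ = 1.4864 − 0.04·(-2.1632) = 1.572928
Step 4: L′(1.572928) = -1.124864; t₄ = 1.572928 − 0.04·(-1.124864) = 1.61792256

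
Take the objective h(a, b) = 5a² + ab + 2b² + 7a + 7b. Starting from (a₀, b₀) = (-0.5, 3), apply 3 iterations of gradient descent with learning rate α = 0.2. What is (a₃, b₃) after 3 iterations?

∇h = (10a + b + 7, a + 4b + 7)
(a₁, b₁) = (-0.5, 3) − 0.2·(5, 18.5) = (-1.5, -0.7)
(a₂, b₂) = (-1.5, -0.7) − 0.2·(-8.7, 2.7) = (0.24, -1.24)
(a₃, b₃) = (0.24, -1.24) − 0.2·(8.16, 2.28) = (-1.392, -1.696)

(-1.392, -1.696)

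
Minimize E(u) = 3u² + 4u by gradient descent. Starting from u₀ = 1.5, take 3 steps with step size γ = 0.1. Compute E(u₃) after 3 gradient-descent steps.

E′(u) = 6u + 4
u₁ = 1.5 − 0.1·13 = 0.2
u₂ = 0.2 − 0.1·5.2 = -0.32
u₃ = -0.32 − 0.1·2.08 = -0.528
E(-0.528) = -1.275648

-1.275648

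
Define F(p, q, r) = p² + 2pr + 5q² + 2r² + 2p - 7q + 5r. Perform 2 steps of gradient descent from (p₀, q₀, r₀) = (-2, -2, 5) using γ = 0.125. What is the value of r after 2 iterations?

∇F = (2p + 2r + 2, 10q - 7, 2p + 4r + 5)
(p₁, q₁, r₁) = (-2, -2, 5) − 0.125·(8, -27, 21) = (-3, 1.375, 2.375)
(p₂, q₂, r₂) = (-3, 1.375, 2.375) − 0.125·(0.75, 6.75, 8.5) = (-3.09375, 0.53125, 1.3125)
r = 1.3125

1.3125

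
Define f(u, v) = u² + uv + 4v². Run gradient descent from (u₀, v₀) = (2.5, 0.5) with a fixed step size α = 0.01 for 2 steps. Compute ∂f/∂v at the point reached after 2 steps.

5.39775

∇f = (2u + v, u + 8v)
(u₁, v₁) = (2.5, 0.5) − 0.01·(5.5, 6.5) = (2.445, 0.435)
(u₂, v₂) = (2.445, 0.435) − 0.01·(5.325, 5.925) = (2.39175, 0.37575)
∂f/∂v at (2.39175, 0.37575) = 5.39775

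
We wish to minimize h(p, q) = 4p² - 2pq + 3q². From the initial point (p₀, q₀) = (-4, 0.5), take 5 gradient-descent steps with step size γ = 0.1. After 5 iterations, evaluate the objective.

∇h = (8p - 2q, -2p + 6q)
Step 1: at (-4, 0.5), ∇h = (-33, 11) → (-4, 0.5) − 0.1·(-33, 11) = (-0.7, -0.6)
Step 2: at (-0.7, -0.6), ∇h = (-4.4, -2.2) → (-0.7, -0.6) − 0.1·(-4.4, -2.2) = (-0.26, -0.38)
Step 3: at (-0.26, -0.38), ∇h = (-1.32, -1.76) → (-0.26, -0.38) − 0.1·(-1.32, -1.76) = (-0.128, -0.204)
Step 4: at (-0.128, -0.204), ∇h = (-0.616, -0.968) → (-0.128, -0.204) − 0.1·(-0.616, -0.968) = (-0.0664, -0.1072)
Step 5: at (-0.0664, -0.1072), ∇h = (-0.3168, -0.5104) → (-0.0664, -0.1072) − 0.1·(-0.3168, -0.5104) = (-0.03472, -0.05616)
h(-0.03472, -0.05616) = 0.010384

0.010384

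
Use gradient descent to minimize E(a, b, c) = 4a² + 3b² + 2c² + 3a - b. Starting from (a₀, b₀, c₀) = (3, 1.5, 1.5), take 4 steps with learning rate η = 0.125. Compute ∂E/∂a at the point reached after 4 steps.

0

∇E = (8a + 3, 6b - 1, 4c)
Step 1: at (3, 1.5, 1.5), ∇E = (27, 8, 6) → (3, 1.5, 1.5) − 0.125·(27, 8, 6) = (-0.375, 0.5, 0.75)
Step 2: at (-0.375, 0.5, 0.75), ∇E = (0, 2, 3) → (-0.375, 0.5, 0.75) − 0.125·(0, 2, 3) = (-0.375, 0.25, 0.375)
Step 3: at (-0.375, 0.25, 0.375), ∇E = (0, 0.5, 1.5) → (-0.375, 0.25, 0.375) − 0.125·(0, 0.5, 1.5) = (-0.375, 0.1875, 0.1875)
Step 4: at (-0.375, 0.1875, 0.1875), ∇E = (0, 0.125, 0.75) → (-0.375, 0.1875, 0.1875) − 0.125·(0, 0.125, 0.75) = (-0.375, 0.171875, 0.09375)
∂E/∂a at (-0.375, 0.171875, 0.09375) = 0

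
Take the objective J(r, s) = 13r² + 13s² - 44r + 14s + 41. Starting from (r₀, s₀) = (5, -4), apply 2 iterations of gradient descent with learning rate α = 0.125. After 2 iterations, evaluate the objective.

∇J = (26r - 44, 26s + 14)
(r₁, s₁) = (5, -4) − 0.125·(86, -90) = (-5.75, 7.25)
(r₂, s₂) = (-5.75, 7.25) − 0.125·(-193.5, 202.5) = (18.4375, -18.0625)
J(18.4375, -18.0625) = 7637.4140625

7637.4140625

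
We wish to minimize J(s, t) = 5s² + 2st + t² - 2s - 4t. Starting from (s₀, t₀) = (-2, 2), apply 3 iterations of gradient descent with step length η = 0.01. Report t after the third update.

∇J = (10s + 2t - 2, 2s + 2t - 4)
(s₁, t₁) = (-2, 2) − 0.01·(-18, -4) = (-1.82, 2.04)
(s₂, t₂) = (-1.82, 2.04) − 0.01·(-16.12, -3.56) = (-1.6588, 2.0756)
(s₃, t₃) = (-1.6588, 2.0756) − 0.01·(-14.4368, -3.1664) = (-1.514432, 2.107264)
t = 2.107264

2.107264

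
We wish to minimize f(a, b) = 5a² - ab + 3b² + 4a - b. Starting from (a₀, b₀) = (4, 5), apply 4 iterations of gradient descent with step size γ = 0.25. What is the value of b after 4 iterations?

∇f = (10a - b + 4, -a + 6b - 1)
Step 1: at (4, 5), ∇f = (39, 25) → (4, 5) − 0.25·(39, 25) = (-5.75, -1.25)
Step 2: at (-5.75, -1.25), ∇f = (-52.25, -2.75) → (-5.75, -1.25) − 0.25·(-52.25, -2.75) = (7.3125, -0.5625)
Step 3: at (7.3125, -0.5625), ∇f = (77.6875, -11.6875) → (7.3125, -0.5625) − 0.25·(77.6875, -11.6875) = (-12.109375, 2.359375)
Step 4: at (-12.109375, 2.359375), ∇f = (-119.453125, 25.265625) → (-12.109375, 2.359375) − 0.25·(-119.453125, 25.265625) = (17.75390625, -3.95703125)
b = -3.95703125

-3.95703125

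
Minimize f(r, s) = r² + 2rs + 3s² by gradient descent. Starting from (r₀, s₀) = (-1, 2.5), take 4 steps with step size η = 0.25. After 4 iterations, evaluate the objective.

∇f = (2r + 2s, 2r + 6s)
Step 1: at (-1, 2.5), ∇f = (3, 13) → (-1, 2.5) − 0.25·(3, 13) = (-1.75, -0.75)
Step 2: at (-1.75, -0.75), ∇f = (-5, -8) → (-1.75, -0.75) − 0.25·(-5, -8) = (-0.5, 1.25)
Step 3: at (-0.5, 1.25), ∇f = (1.5, 6.5) → (-0.5, 1.25) − 0.25·(1.5, 6.5) = (-0.875, -0.375)
Step 4: at (-0.875, -0.375), ∇f = (-2.5, -4) → (-0.875, -0.375) − 0.25·(-2.5, -4) = (-0.25, 0.625)
f(-0.25, 0.625) = 0.921875

0.921875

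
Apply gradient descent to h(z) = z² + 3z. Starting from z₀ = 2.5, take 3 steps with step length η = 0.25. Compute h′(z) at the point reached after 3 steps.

1

h′(z) = 2z + 3
Step 1: h′(2.5) = 8; z₁ = 2.5 − 0.25·8 = 0.5
Step 2: h′(0.5) = 4; z₂ = 0.5 − 0.25·4 = -0.5
Step 3: h′(-0.5) = 2; z₃ = -0.5 − 0.25·2 = -1
h′(z) at (-1) = 1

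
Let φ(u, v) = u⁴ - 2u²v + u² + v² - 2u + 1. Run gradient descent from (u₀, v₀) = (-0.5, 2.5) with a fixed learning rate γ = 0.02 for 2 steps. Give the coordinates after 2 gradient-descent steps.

∇φ = (4u³ - 4uv + 2u - 2, -2u² + 2v)
(u₁, v₁) = (-0.5, 2.5) − 0.02·(1.5, 4.5) = (-0.53, 2.41)
(u₂, v₂) = (-0.53, 2.41) − 0.02·(1.453692, 4.2582) = (-0.55907384, 2.324836)

(-0.55907384, 2.324836)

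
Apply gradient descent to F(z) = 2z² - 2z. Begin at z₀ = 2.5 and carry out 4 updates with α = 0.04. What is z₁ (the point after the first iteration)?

2.18

F′(z) = 4z - 2
Step 1: F′(2.5) = 8; z₁ = 2.5 − 0.04·8 = 2.18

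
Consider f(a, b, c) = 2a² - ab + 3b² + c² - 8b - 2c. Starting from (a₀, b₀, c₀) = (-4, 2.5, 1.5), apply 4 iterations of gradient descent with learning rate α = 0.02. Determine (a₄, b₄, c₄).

(-2.7107824, 1.80449224, 1.42467328)

∇f = (4a - b, -a + 6b - 8, 2c - 2)
Step 1: at (-4, 2.5, 1.5), ∇f = (-18.5, 11, 1) → (-4, 2.5, 1.5) − 0.02·(-18.5, 11, 1) = (-3.63, 2.28, 1.48)
Step 2: at (-3.63, 2.28, 1.48), ∇f = (-16.8, 9.31, 0.96) → (-3.63, 2.28, 1.48) − 0.02·(-16.8, 9.31, 0.96) = (-3.294, 2.0938, 1.4608)
Step 3: at (-3.294, 2.0938, 1.4608), ∇f = (-15.2698, 7.8568, 0.9216) → (-3.294, 2.0938, 1.4608) − 0.02·(-15.2698, 7.8568, 0.9216) = (-2.988604, 1.936664, 1.442368)
Step 4: at (-2.988604, 1.936664, 1.442368), ∇f = (-13.89108, 6.608588, 0.884736) → (-2.988604, 1.936664, 1.442368) − 0.02·(-13.89108, 6.608588, 0.884736) = (-2.7107824, 1.80449224, 1.42467328)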